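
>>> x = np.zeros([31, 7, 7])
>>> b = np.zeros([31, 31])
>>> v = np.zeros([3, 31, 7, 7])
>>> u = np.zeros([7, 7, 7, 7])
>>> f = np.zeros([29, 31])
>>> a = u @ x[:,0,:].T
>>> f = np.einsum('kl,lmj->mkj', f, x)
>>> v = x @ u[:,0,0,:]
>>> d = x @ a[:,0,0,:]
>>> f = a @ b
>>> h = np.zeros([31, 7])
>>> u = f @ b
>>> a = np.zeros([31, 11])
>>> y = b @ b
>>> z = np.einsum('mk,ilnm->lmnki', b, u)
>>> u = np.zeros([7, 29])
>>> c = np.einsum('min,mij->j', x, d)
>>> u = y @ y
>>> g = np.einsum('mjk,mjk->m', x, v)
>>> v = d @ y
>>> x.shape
(31, 7, 7)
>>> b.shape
(31, 31)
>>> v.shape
(31, 7, 31)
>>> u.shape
(31, 31)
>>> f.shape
(7, 7, 7, 31)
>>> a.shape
(31, 11)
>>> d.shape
(31, 7, 31)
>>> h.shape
(31, 7)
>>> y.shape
(31, 31)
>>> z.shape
(7, 31, 7, 31, 7)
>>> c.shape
(31,)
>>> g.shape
(31,)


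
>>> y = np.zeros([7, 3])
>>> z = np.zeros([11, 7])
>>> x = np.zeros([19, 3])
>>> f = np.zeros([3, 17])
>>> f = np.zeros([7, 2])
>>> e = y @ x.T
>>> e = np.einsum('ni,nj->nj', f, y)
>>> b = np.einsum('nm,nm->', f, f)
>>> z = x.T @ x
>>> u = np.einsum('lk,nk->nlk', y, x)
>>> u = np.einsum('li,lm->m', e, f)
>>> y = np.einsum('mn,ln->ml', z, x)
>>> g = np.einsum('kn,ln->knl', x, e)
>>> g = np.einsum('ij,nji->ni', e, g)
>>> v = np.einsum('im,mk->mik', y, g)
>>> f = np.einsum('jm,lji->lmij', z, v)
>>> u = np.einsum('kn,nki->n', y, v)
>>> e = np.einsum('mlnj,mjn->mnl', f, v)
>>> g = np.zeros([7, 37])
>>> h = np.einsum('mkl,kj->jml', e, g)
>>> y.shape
(3, 19)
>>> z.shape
(3, 3)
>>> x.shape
(19, 3)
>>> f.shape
(19, 3, 7, 3)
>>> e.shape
(19, 7, 3)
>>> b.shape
()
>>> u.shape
(19,)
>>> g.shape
(7, 37)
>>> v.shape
(19, 3, 7)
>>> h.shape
(37, 19, 3)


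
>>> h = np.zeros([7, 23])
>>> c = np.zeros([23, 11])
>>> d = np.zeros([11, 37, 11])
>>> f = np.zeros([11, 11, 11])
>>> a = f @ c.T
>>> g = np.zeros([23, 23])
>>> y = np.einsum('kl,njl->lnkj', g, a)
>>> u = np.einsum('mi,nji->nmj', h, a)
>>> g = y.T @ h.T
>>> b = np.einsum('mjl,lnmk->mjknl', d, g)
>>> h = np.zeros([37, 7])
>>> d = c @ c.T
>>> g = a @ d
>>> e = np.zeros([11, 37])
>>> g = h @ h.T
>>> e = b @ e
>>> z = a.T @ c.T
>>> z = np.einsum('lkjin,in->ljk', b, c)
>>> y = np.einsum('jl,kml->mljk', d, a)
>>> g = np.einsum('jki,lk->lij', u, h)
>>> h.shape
(37, 7)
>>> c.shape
(23, 11)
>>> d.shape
(23, 23)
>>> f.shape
(11, 11, 11)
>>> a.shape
(11, 11, 23)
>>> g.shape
(37, 11, 11)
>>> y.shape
(11, 23, 23, 11)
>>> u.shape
(11, 7, 11)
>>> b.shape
(11, 37, 7, 23, 11)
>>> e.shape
(11, 37, 7, 23, 37)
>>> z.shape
(11, 7, 37)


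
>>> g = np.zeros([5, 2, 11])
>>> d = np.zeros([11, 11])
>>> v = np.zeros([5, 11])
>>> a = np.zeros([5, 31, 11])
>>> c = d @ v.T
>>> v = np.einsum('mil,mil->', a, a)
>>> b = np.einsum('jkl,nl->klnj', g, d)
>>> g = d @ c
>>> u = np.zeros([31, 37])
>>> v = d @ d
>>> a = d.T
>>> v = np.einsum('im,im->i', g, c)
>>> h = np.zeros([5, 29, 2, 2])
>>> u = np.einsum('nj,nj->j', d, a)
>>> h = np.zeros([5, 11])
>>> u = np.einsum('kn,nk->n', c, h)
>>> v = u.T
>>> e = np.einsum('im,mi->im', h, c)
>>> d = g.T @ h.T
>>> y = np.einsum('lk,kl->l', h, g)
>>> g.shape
(11, 5)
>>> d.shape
(5, 5)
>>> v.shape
(5,)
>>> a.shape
(11, 11)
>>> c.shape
(11, 5)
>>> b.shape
(2, 11, 11, 5)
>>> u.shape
(5,)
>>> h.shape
(5, 11)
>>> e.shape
(5, 11)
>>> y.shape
(5,)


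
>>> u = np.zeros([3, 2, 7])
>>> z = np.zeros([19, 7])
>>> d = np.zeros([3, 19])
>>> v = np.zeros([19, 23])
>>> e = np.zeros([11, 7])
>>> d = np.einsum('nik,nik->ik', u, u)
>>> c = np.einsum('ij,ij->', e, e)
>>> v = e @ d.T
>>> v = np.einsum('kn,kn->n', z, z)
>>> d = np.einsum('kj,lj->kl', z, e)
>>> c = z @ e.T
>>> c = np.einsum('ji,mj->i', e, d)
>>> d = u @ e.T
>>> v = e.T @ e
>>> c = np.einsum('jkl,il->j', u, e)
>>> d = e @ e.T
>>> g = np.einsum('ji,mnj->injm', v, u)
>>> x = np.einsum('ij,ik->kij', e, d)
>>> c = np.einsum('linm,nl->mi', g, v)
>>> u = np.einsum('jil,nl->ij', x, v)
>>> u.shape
(11, 11)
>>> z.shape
(19, 7)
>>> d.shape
(11, 11)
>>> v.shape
(7, 7)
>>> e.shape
(11, 7)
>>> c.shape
(3, 2)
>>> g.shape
(7, 2, 7, 3)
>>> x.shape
(11, 11, 7)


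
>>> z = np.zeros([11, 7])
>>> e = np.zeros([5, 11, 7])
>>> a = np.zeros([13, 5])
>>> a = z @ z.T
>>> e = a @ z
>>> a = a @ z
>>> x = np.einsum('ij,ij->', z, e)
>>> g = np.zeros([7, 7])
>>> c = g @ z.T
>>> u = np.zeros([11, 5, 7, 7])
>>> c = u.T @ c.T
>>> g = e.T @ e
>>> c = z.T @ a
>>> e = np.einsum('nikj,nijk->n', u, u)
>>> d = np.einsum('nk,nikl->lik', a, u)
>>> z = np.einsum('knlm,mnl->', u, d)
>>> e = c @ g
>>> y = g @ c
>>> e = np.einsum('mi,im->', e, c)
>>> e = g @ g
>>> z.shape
()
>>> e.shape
(7, 7)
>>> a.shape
(11, 7)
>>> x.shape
()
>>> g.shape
(7, 7)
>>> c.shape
(7, 7)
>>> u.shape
(11, 5, 7, 7)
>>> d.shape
(7, 5, 7)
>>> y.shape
(7, 7)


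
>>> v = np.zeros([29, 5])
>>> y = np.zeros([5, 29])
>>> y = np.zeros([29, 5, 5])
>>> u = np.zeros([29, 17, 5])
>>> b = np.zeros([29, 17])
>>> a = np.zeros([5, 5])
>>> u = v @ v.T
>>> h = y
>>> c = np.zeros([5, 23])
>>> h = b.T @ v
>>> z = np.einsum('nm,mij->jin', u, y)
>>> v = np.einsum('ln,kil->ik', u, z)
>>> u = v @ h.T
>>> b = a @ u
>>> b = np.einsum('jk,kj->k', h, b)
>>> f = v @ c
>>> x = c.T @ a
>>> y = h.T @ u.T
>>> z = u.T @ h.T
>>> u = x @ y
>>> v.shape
(5, 5)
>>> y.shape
(5, 5)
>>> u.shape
(23, 5)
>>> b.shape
(5,)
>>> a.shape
(5, 5)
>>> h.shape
(17, 5)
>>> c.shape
(5, 23)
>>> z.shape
(17, 17)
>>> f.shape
(5, 23)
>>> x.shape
(23, 5)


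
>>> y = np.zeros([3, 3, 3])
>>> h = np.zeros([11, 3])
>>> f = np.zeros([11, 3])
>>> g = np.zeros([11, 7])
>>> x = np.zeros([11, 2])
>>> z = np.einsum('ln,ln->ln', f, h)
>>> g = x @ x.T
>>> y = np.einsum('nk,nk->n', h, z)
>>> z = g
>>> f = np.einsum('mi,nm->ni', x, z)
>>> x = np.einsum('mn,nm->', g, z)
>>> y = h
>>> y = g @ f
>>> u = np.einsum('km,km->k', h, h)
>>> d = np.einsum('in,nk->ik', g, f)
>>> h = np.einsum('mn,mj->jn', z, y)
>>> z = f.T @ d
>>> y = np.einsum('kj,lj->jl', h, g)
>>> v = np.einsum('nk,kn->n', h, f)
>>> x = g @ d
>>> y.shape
(11, 11)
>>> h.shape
(2, 11)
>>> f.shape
(11, 2)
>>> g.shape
(11, 11)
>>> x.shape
(11, 2)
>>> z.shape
(2, 2)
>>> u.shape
(11,)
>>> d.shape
(11, 2)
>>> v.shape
(2,)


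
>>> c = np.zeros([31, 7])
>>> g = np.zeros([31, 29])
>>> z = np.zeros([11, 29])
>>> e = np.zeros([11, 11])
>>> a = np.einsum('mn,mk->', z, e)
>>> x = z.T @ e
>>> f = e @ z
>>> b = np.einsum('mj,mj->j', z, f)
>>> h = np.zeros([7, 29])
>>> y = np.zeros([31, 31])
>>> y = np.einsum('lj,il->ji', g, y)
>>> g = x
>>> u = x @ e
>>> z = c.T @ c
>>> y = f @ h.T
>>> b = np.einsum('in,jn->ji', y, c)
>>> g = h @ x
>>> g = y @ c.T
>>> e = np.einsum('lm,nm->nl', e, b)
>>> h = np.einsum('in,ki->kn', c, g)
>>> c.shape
(31, 7)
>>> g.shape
(11, 31)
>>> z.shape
(7, 7)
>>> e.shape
(31, 11)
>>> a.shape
()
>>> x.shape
(29, 11)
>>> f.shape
(11, 29)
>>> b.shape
(31, 11)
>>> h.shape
(11, 7)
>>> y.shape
(11, 7)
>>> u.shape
(29, 11)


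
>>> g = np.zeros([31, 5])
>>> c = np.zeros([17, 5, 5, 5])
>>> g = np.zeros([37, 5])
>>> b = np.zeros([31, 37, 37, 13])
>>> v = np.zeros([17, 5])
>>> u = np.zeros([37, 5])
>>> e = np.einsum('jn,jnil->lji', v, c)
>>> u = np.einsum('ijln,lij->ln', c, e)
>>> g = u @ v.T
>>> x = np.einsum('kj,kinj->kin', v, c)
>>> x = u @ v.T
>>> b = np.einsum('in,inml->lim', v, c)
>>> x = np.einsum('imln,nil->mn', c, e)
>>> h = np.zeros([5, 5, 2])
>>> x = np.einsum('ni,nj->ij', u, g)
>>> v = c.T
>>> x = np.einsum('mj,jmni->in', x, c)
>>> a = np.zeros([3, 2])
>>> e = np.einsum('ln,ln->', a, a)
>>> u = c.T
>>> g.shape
(5, 17)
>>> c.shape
(17, 5, 5, 5)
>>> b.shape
(5, 17, 5)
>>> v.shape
(5, 5, 5, 17)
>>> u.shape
(5, 5, 5, 17)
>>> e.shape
()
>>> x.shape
(5, 5)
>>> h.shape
(5, 5, 2)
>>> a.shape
(3, 2)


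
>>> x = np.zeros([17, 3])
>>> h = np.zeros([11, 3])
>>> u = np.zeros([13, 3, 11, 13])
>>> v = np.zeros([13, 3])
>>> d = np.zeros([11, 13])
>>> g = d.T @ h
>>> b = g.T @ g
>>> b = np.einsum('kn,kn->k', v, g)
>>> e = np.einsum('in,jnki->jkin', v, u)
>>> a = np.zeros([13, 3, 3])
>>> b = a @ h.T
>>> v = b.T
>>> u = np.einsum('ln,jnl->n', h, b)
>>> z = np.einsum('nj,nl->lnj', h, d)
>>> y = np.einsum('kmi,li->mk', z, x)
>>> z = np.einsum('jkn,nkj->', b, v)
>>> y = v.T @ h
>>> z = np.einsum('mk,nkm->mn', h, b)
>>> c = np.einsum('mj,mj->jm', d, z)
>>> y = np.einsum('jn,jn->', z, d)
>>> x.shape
(17, 3)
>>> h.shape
(11, 3)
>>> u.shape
(3,)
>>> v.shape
(11, 3, 13)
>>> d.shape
(11, 13)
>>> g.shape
(13, 3)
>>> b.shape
(13, 3, 11)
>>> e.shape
(13, 11, 13, 3)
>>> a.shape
(13, 3, 3)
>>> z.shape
(11, 13)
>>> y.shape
()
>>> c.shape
(13, 11)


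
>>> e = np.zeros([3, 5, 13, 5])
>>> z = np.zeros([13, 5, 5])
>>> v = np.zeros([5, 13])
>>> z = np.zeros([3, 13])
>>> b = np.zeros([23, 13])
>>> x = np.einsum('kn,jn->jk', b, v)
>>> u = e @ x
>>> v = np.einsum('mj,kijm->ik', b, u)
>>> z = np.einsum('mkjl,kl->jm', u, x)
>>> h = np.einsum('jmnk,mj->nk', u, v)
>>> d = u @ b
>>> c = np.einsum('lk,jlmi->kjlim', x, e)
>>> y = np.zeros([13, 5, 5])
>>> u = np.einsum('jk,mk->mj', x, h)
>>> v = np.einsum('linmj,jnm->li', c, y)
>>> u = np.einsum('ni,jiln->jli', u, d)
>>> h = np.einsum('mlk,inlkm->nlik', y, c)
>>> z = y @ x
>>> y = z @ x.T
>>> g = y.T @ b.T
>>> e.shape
(3, 5, 13, 5)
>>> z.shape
(13, 5, 23)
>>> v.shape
(23, 3)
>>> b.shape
(23, 13)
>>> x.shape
(5, 23)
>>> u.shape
(3, 13, 5)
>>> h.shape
(3, 5, 23, 5)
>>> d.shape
(3, 5, 13, 13)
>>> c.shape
(23, 3, 5, 5, 13)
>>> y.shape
(13, 5, 5)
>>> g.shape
(5, 5, 23)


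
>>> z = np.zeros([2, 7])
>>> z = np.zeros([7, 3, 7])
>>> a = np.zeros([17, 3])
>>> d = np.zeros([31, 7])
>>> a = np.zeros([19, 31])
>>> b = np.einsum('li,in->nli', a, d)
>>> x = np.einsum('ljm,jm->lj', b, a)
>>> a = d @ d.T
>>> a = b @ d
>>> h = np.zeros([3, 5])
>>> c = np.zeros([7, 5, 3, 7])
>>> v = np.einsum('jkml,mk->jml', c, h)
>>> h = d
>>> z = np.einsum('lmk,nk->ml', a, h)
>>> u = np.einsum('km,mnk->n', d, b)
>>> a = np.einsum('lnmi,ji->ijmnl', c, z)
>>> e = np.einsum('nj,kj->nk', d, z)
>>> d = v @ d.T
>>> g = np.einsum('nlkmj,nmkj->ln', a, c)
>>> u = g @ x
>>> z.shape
(19, 7)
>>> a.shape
(7, 19, 3, 5, 7)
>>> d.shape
(7, 3, 31)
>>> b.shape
(7, 19, 31)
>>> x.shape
(7, 19)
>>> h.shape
(31, 7)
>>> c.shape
(7, 5, 3, 7)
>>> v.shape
(7, 3, 7)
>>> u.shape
(19, 19)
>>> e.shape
(31, 19)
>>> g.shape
(19, 7)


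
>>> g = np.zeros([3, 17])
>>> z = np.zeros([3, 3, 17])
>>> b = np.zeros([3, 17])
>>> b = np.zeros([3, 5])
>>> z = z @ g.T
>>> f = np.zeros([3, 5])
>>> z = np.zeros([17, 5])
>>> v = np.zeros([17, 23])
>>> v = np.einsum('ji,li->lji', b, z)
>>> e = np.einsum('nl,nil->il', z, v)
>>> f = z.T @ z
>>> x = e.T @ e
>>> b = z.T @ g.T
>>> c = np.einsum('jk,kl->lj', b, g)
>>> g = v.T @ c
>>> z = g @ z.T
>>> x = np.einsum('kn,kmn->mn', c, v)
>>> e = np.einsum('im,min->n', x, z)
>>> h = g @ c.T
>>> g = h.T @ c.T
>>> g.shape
(17, 3, 17)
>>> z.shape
(5, 3, 17)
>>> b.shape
(5, 3)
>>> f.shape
(5, 5)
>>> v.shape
(17, 3, 5)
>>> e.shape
(17,)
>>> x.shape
(3, 5)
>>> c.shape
(17, 5)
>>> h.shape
(5, 3, 17)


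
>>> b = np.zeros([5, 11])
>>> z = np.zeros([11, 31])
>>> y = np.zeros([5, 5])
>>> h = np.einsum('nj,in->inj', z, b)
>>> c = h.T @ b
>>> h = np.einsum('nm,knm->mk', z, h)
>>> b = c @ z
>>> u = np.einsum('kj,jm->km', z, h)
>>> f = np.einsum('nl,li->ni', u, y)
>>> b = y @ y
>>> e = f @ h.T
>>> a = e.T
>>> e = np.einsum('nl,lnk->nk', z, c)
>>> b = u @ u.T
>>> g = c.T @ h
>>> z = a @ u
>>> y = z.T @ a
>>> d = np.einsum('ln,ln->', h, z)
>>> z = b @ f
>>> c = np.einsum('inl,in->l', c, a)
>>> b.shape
(11, 11)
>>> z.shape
(11, 5)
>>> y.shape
(5, 11)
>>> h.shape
(31, 5)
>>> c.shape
(11,)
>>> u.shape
(11, 5)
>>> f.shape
(11, 5)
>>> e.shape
(11, 11)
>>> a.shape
(31, 11)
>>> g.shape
(11, 11, 5)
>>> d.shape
()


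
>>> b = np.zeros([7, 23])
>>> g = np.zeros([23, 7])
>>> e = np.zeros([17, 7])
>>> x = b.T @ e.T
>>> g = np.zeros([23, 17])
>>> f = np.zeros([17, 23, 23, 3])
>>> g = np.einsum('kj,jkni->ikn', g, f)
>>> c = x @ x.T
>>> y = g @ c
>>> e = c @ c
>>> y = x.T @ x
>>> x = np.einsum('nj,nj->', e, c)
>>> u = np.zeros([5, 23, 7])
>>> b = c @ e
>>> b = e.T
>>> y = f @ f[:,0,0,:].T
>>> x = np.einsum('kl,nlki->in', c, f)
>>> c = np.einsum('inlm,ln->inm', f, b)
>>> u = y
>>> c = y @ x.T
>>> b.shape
(23, 23)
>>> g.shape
(3, 23, 23)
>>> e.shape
(23, 23)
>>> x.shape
(3, 17)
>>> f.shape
(17, 23, 23, 3)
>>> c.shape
(17, 23, 23, 3)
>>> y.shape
(17, 23, 23, 17)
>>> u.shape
(17, 23, 23, 17)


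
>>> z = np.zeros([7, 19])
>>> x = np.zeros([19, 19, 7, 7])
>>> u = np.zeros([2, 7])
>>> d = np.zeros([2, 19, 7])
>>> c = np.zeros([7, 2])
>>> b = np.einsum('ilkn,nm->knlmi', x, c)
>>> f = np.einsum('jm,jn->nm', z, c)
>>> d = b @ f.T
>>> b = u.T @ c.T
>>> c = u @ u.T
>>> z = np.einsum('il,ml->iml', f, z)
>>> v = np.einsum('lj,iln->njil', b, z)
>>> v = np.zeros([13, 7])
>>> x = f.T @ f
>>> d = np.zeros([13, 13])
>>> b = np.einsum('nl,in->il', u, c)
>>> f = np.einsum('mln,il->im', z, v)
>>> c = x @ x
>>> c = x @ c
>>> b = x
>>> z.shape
(2, 7, 19)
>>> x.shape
(19, 19)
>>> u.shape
(2, 7)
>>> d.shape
(13, 13)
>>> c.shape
(19, 19)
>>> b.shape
(19, 19)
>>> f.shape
(13, 2)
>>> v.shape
(13, 7)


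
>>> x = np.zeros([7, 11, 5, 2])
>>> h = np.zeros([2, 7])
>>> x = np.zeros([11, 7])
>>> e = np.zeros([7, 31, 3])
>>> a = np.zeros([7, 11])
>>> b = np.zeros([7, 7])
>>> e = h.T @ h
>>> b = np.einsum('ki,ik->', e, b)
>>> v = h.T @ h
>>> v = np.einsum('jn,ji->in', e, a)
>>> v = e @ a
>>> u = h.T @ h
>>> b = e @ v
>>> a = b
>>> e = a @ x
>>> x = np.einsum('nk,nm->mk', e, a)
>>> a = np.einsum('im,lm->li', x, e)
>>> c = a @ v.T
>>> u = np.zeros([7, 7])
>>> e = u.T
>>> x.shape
(11, 7)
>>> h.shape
(2, 7)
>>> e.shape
(7, 7)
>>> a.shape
(7, 11)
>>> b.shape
(7, 11)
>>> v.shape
(7, 11)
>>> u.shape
(7, 7)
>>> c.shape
(7, 7)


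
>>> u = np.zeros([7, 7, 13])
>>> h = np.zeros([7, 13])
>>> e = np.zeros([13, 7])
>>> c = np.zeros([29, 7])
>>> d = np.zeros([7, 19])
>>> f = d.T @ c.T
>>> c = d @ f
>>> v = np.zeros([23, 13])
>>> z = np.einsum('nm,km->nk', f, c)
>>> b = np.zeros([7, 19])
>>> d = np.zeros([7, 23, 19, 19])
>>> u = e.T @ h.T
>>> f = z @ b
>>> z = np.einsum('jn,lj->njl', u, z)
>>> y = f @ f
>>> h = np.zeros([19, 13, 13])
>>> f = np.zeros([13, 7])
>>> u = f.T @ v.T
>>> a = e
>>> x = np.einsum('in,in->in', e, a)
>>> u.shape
(7, 23)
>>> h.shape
(19, 13, 13)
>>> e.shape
(13, 7)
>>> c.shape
(7, 29)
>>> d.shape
(7, 23, 19, 19)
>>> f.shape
(13, 7)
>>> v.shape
(23, 13)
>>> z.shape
(7, 7, 19)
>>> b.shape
(7, 19)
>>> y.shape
(19, 19)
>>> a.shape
(13, 7)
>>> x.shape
(13, 7)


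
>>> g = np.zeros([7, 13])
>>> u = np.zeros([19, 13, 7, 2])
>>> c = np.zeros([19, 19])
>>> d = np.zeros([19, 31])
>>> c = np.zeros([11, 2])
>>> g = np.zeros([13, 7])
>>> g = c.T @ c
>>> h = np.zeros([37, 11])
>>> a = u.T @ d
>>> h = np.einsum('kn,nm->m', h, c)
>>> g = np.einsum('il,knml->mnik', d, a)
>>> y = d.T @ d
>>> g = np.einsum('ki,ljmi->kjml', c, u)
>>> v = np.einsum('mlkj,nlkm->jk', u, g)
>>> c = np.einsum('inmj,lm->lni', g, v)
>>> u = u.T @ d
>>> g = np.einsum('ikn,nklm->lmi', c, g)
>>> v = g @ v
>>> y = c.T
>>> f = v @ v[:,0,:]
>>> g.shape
(7, 19, 2)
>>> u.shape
(2, 7, 13, 31)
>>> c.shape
(2, 13, 11)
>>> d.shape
(19, 31)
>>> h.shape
(2,)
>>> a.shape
(2, 7, 13, 31)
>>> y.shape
(11, 13, 2)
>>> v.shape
(7, 19, 7)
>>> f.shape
(7, 19, 7)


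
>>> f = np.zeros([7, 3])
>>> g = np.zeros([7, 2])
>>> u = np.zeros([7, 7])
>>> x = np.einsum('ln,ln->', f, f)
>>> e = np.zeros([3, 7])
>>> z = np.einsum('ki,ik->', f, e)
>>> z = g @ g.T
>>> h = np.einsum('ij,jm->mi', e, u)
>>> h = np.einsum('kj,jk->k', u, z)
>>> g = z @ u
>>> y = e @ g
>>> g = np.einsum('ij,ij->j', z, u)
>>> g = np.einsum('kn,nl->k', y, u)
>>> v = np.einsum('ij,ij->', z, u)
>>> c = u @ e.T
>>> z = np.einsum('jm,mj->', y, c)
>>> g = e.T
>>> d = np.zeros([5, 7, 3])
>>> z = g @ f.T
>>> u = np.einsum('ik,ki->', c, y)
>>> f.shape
(7, 3)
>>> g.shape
(7, 3)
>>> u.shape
()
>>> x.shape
()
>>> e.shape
(3, 7)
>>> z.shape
(7, 7)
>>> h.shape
(7,)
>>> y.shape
(3, 7)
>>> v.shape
()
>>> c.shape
(7, 3)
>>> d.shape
(5, 7, 3)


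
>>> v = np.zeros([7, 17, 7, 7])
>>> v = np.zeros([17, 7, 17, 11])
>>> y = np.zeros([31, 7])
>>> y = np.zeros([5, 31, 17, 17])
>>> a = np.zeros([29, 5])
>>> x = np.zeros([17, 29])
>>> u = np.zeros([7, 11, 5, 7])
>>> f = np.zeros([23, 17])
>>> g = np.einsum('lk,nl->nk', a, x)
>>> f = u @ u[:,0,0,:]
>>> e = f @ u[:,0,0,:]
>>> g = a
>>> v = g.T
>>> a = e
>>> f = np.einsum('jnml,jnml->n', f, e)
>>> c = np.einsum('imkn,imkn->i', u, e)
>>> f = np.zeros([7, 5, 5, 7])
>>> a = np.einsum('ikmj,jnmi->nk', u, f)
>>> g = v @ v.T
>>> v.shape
(5, 29)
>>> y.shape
(5, 31, 17, 17)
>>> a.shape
(5, 11)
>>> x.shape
(17, 29)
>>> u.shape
(7, 11, 5, 7)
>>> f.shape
(7, 5, 5, 7)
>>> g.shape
(5, 5)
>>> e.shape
(7, 11, 5, 7)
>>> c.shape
(7,)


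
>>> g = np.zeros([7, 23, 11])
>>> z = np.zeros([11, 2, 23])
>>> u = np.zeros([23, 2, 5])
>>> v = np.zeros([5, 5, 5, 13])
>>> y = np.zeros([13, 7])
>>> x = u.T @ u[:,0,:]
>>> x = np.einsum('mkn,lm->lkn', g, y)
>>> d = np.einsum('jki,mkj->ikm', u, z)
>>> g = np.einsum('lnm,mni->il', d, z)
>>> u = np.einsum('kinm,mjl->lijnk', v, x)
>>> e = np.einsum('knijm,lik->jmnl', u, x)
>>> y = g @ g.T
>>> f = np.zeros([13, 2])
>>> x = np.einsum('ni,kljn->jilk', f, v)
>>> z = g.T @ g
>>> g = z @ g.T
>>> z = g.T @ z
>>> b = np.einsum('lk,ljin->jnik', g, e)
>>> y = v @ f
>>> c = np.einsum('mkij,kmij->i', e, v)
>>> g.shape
(5, 23)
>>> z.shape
(23, 5)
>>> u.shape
(11, 5, 23, 5, 5)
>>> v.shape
(5, 5, 5, 13)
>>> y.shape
(5, 5, 5, 2)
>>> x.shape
(5, 2, 5, 5)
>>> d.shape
(5, 2, 11)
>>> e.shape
(5, 5, 5, 13)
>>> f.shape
(13, 2)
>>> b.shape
(5, 13, 5, 23)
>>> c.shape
(5,)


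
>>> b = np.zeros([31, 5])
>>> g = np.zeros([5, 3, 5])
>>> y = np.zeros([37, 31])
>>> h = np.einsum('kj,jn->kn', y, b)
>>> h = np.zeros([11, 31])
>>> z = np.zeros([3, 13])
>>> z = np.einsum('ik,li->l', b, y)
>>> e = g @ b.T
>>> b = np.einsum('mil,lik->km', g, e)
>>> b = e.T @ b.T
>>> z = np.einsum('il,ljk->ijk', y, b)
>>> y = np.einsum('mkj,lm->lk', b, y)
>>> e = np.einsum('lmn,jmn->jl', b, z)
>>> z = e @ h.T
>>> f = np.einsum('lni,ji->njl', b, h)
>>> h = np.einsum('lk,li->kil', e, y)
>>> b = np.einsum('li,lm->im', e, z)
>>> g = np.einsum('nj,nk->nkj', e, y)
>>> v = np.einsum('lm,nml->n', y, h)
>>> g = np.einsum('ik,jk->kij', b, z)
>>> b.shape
(31, 11)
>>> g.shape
(11, 31, 37)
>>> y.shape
(37, 3)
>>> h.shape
(31, 3, 37)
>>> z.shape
(37, 11)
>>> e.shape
(37, 31)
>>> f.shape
(3, 11, 31)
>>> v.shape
(31,)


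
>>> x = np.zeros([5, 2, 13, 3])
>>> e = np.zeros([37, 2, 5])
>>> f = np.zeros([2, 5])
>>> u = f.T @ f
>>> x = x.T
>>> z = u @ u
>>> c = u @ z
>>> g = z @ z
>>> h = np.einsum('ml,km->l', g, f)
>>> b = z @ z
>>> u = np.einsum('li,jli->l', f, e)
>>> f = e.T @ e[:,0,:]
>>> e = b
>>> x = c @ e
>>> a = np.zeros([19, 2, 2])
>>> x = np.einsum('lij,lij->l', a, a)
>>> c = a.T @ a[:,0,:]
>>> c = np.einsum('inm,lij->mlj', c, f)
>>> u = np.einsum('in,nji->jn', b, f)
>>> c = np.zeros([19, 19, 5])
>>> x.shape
(19,)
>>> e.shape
(5, 5)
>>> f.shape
(5, 2, 5)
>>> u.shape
(2, 5)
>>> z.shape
(5, 5)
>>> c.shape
(19, 19, 5)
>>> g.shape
(5, 5)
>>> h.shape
(5,)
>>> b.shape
(5, 5)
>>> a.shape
(19, 2, 2)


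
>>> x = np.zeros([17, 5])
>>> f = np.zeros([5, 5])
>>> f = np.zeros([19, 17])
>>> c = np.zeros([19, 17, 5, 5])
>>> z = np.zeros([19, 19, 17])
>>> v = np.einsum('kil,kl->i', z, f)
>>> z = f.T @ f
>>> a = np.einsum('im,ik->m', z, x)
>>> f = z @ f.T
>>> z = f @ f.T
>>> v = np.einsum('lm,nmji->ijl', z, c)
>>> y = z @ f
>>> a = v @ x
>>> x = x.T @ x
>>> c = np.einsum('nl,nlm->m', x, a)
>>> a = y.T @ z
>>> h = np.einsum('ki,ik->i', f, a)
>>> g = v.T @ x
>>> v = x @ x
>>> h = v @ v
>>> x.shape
(5, 5)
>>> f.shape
(17, 19)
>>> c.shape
(5,)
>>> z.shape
(17, 17)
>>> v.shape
(5, 5)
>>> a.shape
(19, 17)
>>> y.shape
(17, 19)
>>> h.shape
(5, 5)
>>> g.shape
(17, 5, 5)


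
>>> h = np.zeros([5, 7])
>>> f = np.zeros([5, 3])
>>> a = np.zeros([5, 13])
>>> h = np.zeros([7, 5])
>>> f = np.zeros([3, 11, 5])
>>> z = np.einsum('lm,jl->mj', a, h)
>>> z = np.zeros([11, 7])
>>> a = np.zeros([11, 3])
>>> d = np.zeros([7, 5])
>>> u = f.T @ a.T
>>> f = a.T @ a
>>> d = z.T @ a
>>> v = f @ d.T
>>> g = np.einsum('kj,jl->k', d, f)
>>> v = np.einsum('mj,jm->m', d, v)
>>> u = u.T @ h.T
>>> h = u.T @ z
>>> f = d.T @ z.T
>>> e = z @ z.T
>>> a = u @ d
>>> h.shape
(7, 11, 7)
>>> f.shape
(3, 11)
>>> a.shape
(11, 11, 3)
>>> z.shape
(11, 7)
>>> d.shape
(7, 3)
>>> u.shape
(11, 11, 7)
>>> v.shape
(7,)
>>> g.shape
(7,)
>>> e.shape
(11, 11)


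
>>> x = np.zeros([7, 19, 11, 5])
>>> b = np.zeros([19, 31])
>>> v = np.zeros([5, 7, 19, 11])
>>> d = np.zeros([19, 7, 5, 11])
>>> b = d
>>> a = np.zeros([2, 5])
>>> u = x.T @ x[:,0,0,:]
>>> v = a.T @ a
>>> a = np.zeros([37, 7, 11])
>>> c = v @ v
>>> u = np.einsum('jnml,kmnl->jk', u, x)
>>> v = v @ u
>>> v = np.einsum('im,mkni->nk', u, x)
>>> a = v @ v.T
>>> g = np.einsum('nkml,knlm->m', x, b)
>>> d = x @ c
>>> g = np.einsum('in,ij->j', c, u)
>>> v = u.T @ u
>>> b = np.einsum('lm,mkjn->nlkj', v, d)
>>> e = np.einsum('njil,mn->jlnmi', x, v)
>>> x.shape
(7, 19, 11, 5)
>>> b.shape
(5, 7, 19, 11)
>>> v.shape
(7, 7)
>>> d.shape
(7, 19, 11, 5)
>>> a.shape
(11, 11)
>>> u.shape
(5, 7)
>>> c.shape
(5, 5)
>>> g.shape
(7,)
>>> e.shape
(19, 5, 7, 7, 11)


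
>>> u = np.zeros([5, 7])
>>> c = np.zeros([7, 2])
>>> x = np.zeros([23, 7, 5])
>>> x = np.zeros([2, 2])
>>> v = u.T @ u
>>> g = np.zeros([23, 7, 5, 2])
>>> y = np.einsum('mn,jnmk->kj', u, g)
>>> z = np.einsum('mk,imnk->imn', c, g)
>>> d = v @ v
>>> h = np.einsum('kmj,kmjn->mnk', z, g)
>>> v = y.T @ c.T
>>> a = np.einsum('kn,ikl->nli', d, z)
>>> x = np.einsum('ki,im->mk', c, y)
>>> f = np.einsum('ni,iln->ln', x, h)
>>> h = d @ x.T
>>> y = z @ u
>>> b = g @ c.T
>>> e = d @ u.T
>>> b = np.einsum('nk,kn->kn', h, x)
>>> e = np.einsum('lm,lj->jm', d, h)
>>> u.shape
(5, 7)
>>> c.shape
(7, 2)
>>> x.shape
(23, 7)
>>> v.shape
(23, 7)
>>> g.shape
(23, 7, 5, 2)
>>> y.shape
(23, 7, 7)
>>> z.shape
(23, 7, 5)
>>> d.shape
(7, 7)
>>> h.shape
(7, 23)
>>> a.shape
(7, 5, 23)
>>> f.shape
(2, 23)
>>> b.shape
(23, 7)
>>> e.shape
(23, 7)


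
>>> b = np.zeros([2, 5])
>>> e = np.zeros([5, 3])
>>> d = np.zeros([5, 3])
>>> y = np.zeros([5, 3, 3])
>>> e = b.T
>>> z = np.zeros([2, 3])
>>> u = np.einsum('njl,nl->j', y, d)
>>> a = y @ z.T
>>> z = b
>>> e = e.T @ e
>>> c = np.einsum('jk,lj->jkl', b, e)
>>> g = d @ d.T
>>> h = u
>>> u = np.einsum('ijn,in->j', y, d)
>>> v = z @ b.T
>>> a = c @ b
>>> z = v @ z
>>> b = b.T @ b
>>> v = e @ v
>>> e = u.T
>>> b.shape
(5, 5)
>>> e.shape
(3,)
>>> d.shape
(5, 3)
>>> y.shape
(5, 3, 3)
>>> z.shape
(2, 5)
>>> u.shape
(3,)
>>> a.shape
(2, 5, 5)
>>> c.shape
(2, 5, 2)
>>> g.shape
(5, 5)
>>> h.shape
(3,)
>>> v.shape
(2, 2)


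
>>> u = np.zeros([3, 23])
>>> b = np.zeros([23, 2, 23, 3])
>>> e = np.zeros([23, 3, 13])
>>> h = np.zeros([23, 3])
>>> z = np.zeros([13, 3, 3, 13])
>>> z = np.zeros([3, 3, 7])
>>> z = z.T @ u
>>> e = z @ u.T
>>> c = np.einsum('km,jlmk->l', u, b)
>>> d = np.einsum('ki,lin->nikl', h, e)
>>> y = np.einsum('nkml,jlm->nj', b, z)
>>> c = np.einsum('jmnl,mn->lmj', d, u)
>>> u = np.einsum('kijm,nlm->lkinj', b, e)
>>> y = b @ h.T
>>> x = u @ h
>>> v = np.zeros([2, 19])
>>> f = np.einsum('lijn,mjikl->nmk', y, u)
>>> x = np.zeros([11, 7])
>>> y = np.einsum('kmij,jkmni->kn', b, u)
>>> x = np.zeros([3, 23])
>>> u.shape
(3, 23, 2, 7, 23)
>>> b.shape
(23, 2, 23, 3)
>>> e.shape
(7, 3, 3)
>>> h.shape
(23, 3)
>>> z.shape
(7, 3, 23)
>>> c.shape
(7, 3, 3)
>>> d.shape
(3, 3, 23, 7)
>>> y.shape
(23, 7)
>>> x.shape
(3, 23)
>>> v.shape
(2, 19)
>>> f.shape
(23, 3, 7)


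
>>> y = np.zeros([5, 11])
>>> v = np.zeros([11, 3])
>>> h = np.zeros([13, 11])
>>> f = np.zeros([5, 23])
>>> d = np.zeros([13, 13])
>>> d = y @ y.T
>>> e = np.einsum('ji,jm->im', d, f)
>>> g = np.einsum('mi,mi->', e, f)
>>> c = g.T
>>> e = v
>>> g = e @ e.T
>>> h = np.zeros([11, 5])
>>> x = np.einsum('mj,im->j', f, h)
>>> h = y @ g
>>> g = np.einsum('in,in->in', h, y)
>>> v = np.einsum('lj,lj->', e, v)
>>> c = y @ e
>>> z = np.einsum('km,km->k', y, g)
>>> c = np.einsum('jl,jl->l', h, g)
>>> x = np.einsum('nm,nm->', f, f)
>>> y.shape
(5, 11)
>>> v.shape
()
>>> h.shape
(5, 11)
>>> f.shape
(5, 23)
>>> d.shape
(5, 5)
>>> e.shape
(11, 3)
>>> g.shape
(5, 11)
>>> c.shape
(11,)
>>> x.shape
()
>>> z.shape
(5,)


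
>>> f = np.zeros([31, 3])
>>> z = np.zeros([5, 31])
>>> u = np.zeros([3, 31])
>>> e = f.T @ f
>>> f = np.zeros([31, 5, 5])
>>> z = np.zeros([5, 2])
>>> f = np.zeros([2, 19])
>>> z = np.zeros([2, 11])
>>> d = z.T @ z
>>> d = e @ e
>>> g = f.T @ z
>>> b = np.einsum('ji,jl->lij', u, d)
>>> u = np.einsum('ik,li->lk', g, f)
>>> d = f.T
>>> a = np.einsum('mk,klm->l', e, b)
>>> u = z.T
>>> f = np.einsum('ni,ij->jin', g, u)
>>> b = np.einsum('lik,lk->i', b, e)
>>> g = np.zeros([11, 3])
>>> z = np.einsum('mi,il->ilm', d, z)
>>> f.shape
(2, 11, 19)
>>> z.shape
(2, 11, 19)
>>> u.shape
(11, 2)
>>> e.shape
(3, 3)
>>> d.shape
(19, 2)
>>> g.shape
(11, 3)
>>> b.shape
(31,)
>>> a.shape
(31,)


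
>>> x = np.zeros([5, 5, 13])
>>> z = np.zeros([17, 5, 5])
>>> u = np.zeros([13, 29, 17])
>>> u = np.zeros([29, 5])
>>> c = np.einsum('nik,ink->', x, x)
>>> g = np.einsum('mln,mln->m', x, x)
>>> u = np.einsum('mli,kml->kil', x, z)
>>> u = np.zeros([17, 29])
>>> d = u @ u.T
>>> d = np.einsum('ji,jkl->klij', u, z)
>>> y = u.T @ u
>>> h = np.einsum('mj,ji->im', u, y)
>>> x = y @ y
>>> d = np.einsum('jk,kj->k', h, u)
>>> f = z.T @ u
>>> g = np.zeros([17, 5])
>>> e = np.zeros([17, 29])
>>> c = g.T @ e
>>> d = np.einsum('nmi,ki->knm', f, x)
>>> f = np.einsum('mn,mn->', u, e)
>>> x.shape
(29, 29)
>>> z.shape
(17, 5, 5)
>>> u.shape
(17, 29)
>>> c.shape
(5, 29)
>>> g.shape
(17, 5)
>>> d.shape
(29, 5, 5)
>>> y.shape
(29, 29)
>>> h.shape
(29, 17)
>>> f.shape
()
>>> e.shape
(17, 29)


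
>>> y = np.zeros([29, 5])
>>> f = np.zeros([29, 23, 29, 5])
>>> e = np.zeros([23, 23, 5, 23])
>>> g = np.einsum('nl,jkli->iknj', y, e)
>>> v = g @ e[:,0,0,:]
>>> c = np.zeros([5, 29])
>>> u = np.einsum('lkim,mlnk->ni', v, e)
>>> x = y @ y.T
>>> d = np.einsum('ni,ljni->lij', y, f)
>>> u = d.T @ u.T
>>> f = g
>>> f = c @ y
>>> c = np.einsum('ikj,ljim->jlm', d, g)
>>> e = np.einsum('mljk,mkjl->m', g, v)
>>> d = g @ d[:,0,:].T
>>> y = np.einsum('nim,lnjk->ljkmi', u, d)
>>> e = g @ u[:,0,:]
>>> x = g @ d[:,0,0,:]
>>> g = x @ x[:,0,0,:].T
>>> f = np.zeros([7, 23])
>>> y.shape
(23, 29, 29, 5, 5)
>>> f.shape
(7, 23)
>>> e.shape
(23, 23, 29, 5)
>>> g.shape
(23, 23, 29, 23)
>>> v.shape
(23, 23, 29, 23)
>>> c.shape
(23, 23, 23)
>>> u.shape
(23, 5, 5)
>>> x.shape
(23, 23, 29, 29)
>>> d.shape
(23, 23, 29, 29)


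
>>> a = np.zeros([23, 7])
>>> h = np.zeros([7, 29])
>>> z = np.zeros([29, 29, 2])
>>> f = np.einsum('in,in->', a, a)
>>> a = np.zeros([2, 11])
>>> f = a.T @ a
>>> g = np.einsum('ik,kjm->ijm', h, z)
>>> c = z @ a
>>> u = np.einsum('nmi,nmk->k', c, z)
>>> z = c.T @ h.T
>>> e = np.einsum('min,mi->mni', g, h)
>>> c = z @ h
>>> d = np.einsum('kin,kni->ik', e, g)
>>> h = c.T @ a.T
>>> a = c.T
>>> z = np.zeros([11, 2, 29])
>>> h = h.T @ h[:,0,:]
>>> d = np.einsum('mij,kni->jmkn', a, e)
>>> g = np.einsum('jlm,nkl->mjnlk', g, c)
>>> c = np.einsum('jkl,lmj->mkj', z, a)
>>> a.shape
(29, 29, 11)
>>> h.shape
(2, 29, 2)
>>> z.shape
(11, 2, 29)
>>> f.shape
(11, 11)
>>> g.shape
(2, 7, 11, 29, 29)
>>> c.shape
(29, 2, 11)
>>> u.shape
(2,)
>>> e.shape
(7, 2, 29)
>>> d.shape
(11, 29, 7, 2)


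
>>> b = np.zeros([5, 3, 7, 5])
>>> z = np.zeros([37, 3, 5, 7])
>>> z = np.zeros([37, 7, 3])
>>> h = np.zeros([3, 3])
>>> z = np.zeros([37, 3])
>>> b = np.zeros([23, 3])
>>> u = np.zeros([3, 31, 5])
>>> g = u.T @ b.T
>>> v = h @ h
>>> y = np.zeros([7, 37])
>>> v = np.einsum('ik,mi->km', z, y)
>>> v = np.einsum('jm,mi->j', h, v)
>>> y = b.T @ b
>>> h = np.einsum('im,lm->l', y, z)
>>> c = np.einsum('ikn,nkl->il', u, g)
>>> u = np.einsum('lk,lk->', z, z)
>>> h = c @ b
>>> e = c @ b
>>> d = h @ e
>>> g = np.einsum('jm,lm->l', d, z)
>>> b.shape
(23, 3)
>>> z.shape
(37, 3)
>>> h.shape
(3, 3)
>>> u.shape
()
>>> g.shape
(37,)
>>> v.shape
(3,)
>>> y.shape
(3, 3)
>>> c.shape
(3, 23)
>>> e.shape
(3, 3)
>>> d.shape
(3, 3)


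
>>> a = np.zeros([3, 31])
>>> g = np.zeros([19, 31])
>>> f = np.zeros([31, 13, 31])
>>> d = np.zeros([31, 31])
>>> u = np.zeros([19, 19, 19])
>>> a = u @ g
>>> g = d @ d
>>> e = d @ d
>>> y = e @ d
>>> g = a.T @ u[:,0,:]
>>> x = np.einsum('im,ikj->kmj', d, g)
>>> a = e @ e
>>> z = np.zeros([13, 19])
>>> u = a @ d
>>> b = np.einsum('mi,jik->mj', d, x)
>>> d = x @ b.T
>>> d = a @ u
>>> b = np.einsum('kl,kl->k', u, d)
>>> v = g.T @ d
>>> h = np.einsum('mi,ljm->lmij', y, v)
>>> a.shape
(31, 31)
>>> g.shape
(31, 19, 19)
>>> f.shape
(31, 13, 31)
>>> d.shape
(31, 31)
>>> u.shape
(31, 31)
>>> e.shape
(31, 31)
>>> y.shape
(31, 31)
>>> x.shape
(19, 31, 19)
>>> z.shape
(13, 19)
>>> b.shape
(31,)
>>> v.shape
(19, 19, 31)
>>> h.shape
(19, 31, 31, 19)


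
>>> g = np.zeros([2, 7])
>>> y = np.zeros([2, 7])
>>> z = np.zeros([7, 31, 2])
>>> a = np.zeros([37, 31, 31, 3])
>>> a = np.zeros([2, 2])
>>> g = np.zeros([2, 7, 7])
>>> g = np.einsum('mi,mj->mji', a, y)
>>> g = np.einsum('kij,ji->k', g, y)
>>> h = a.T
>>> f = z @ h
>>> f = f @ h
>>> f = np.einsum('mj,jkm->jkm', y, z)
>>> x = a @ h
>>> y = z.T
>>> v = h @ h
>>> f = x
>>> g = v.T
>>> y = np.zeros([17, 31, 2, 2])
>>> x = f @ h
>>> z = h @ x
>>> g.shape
(2, 2)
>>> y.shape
(17, 31, 2, 2)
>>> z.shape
(2, 2)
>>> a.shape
(2, 2)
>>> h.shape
(2, 2)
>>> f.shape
(2, 2)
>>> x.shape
(2, 2)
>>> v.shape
(2, 2)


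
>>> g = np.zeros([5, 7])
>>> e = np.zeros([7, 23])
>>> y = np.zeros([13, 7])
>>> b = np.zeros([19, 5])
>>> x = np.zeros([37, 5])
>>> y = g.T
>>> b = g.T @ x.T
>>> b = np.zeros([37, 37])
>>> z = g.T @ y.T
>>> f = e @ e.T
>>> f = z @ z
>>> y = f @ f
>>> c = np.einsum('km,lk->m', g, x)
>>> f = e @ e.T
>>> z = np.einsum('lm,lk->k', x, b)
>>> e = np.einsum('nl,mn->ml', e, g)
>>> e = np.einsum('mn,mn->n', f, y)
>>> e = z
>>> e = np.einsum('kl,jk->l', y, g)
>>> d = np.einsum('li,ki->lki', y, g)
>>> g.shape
(5, 7)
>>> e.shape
(7,)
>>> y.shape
(7, 7)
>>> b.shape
(37, 37)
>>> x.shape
(37, 5)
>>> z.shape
(37,)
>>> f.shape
(7, 7)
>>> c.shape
(7,)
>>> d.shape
(7, 5, 7)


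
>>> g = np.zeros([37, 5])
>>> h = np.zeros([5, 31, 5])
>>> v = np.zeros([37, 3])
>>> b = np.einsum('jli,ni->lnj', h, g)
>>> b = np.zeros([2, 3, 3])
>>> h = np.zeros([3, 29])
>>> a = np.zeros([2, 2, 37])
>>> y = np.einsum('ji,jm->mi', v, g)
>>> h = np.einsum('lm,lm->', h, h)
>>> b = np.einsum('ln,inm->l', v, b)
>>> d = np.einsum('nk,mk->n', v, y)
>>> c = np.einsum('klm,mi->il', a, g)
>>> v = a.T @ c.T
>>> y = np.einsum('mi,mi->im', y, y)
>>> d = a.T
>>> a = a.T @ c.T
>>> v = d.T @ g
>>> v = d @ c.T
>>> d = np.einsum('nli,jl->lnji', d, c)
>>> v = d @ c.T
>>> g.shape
(37, 5)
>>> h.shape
()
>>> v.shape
(2, 37, 5, 5)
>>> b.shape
(37,)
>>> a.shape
(37, 2, 5)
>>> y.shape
(3, 5)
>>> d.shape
(2, 37, 5, 2)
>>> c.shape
(5, 2)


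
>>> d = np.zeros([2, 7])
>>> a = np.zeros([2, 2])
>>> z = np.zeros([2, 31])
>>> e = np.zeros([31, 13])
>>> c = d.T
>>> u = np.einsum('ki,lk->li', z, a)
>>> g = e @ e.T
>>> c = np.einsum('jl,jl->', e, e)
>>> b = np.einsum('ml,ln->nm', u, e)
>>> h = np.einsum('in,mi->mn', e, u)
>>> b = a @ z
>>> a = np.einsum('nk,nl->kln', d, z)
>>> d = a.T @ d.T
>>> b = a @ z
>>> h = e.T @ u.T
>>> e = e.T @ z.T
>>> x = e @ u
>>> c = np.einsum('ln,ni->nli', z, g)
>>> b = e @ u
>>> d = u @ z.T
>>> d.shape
(2, 2)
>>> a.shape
(7, 31, 2)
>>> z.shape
(2, 31)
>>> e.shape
(13, 2)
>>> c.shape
(31, 2, 31)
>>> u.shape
(2, 31)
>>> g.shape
(31, 31)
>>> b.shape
(13, 31)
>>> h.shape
(13, 2)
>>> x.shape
(13, 31)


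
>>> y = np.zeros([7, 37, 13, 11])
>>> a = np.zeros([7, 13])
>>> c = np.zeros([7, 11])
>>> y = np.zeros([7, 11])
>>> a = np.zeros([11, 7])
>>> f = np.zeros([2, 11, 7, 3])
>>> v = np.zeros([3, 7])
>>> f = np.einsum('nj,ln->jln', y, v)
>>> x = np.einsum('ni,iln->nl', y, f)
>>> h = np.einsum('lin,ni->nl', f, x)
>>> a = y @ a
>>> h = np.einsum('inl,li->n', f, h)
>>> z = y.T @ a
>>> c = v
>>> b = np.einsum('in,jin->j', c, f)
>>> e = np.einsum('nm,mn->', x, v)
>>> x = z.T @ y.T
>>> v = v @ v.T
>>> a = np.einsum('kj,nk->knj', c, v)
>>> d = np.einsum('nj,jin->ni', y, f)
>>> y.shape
(7, 11)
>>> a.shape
(3, 3, 7)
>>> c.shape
(3, 7)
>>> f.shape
(11, 3, 7)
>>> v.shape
(3, 3)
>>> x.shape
(7, 7)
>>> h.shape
(3,)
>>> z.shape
(11, 7)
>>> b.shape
(11,)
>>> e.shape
()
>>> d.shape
(7, 3)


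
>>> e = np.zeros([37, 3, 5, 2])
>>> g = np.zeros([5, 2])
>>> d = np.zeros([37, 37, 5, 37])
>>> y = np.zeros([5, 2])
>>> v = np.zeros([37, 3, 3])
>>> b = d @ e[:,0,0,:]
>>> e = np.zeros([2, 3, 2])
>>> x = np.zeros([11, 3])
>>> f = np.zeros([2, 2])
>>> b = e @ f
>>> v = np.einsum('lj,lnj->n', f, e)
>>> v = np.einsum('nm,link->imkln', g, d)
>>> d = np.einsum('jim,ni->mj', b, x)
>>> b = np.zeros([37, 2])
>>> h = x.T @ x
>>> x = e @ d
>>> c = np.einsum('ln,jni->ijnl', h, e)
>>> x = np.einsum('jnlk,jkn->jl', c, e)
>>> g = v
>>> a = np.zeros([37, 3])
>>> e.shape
(2, 3, 2)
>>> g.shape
(37, 2, 37, 37, 5)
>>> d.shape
(2, 2)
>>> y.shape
(5, 2)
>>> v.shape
(37, 2, 37, 37, 5)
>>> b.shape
(37, 2)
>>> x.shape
(2, 3)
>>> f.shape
(2, 2)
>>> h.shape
(3, 3)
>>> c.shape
(2, 2, 3, 3)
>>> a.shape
(37, 3)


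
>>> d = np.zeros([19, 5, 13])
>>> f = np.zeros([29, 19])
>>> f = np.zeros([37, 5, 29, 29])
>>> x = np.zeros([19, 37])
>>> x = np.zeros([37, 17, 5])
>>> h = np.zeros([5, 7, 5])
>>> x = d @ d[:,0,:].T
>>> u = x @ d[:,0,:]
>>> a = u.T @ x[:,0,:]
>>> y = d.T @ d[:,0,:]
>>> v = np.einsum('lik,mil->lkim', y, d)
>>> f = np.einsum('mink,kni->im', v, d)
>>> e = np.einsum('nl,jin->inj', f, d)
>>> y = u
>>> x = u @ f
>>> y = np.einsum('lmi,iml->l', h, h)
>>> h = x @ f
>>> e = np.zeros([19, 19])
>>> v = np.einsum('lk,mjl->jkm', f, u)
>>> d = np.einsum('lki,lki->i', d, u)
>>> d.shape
(13,)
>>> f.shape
(13, 13)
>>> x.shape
(19, 5, 13)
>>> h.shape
(19, 5, 13)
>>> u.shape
(19, 5, 13)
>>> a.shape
(13, 5, 19)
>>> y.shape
(5,)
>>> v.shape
(5, 13, 19)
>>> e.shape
(19, 19)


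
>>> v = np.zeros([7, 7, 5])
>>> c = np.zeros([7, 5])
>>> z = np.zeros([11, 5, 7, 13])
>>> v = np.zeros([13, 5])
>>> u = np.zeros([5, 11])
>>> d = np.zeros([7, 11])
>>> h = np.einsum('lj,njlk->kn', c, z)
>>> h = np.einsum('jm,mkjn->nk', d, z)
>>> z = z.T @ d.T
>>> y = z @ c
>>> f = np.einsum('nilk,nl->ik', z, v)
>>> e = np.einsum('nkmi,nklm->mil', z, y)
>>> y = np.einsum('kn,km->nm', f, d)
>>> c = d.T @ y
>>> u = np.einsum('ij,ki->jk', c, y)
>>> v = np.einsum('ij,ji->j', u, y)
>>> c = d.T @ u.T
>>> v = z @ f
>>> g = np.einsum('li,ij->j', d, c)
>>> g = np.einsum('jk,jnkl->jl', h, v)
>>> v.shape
(13, 7, 5, 7)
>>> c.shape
(11, 11)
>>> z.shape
(13, 7, 5, 7)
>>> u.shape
(11, 7)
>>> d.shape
(7, 11)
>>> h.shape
(13, 5)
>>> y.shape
(7, 11)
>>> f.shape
(7, 7)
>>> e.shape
(5, 7, 5)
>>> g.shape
(13, 7)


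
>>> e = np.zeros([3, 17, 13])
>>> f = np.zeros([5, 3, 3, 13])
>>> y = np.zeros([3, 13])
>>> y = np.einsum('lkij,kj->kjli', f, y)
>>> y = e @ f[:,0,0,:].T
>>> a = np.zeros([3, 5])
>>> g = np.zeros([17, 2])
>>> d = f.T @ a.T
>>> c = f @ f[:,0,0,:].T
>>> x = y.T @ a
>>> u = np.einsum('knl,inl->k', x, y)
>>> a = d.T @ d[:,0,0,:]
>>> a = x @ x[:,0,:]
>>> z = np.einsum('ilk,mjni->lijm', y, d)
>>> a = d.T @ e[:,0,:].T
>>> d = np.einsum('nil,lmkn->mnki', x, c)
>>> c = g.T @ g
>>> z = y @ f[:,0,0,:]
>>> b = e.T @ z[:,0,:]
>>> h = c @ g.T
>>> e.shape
(3, 17, 13)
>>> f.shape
(5, 3, 3, 13)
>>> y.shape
(3, 17, 5)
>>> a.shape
(3, 3, 3, 3)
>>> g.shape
(17, 2)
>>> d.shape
(3, 5, 3, 17)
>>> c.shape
(2, 2)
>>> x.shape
(5, 17, 5)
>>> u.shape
(5,)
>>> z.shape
(3, 17, 13)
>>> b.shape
(13, 17, 13)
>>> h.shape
(2, 17)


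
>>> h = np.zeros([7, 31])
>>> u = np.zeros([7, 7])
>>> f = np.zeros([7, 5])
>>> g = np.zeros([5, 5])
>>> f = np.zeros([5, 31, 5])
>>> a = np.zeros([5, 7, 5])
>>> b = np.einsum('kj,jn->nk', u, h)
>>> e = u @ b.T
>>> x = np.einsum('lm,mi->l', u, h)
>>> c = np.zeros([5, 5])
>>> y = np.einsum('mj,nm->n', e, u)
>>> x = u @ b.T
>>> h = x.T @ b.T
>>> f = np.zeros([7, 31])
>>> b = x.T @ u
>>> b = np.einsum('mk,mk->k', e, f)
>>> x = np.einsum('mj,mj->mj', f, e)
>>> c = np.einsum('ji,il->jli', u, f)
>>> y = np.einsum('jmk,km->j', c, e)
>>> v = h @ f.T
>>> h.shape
(31, 31)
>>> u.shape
(7, 7)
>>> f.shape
(7, 31)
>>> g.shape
(5, 5)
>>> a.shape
(5, 7, 5)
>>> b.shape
(31,)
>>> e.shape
(7, 31)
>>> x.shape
(7, 31)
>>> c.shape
(7, 31, 7)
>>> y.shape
(7,)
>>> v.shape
(31, 7)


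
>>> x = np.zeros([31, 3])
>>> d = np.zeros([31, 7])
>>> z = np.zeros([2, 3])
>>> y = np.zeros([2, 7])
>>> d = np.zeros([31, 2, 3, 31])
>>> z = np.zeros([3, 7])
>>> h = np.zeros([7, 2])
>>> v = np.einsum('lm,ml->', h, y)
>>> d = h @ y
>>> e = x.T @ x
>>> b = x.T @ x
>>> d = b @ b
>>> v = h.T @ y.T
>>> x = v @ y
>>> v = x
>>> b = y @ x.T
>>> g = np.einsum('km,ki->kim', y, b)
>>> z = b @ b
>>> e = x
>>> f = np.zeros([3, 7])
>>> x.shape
(2, 7)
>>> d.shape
(3, 3)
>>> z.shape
(2, 2)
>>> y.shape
(2, 7)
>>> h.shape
(7, 2)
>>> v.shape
(2, 7)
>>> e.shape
(2, 7)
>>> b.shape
(2, 2)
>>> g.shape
(2, 2, 7)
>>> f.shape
(3, 7)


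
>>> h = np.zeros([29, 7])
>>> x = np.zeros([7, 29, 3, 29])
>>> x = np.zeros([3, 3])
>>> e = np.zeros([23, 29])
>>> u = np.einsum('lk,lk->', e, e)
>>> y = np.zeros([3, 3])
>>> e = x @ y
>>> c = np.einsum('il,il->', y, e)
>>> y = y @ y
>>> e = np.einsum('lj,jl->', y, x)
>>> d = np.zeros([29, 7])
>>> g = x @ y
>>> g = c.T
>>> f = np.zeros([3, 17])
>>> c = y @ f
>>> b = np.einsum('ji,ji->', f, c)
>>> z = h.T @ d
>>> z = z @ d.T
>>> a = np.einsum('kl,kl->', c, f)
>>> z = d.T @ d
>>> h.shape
(29, 7)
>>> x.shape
(3, 3)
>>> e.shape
()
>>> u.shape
()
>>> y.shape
(3, 3)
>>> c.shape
(3, 17)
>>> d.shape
(29, 7)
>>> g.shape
()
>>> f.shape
(3, 17)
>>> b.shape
()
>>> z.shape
(7, 7)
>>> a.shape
()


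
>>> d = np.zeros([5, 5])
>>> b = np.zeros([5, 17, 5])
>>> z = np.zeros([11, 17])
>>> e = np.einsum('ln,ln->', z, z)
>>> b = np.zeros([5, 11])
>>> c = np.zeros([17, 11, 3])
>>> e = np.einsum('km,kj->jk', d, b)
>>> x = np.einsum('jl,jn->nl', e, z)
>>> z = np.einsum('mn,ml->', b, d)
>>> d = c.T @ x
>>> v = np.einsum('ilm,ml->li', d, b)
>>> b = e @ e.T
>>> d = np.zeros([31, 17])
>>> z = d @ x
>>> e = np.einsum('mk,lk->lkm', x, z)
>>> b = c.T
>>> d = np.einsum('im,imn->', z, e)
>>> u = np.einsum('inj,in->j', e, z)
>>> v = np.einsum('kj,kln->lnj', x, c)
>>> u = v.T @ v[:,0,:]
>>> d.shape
()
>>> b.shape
(3, 11, 17)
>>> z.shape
(31, 5)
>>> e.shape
(31, 5, 17)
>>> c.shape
(17, 11, 3)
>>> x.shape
(17, 5)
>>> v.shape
(11, 3, 5)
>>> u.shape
(5, 3, 5)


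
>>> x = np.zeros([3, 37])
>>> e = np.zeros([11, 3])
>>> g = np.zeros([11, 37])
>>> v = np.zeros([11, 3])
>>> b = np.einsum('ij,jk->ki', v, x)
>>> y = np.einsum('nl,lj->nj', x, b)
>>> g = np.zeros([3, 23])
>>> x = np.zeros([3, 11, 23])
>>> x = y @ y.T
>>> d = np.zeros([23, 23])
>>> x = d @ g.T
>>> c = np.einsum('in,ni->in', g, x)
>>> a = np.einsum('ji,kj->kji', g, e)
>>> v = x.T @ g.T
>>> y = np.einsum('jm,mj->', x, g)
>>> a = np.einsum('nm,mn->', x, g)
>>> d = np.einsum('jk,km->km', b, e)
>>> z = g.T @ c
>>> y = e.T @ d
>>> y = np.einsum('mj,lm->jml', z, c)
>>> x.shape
(23, 3)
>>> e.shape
(11, 3)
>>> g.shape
(3, 23)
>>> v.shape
(3, 3)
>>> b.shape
(37, 11)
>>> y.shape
(23, 23, 3)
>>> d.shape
(11, 3)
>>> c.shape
(3, 23)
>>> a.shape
()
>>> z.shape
(23, 23)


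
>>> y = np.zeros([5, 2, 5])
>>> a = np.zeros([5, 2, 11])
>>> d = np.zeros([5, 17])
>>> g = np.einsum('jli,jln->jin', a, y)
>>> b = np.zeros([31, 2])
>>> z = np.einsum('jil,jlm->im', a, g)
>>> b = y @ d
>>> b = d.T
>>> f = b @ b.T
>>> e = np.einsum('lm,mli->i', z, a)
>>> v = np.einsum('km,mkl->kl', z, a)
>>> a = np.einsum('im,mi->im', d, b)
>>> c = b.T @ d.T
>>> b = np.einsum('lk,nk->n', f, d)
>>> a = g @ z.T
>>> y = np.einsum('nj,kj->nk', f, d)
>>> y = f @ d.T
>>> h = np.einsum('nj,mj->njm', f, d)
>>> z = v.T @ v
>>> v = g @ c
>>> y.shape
(17, 5)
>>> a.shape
(5, 11, 2)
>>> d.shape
(5, 17)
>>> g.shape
(5, 11, 5)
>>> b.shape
(5,)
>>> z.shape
(11, 11)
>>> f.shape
(17, 17)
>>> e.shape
(11,)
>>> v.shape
(5, 11, 5)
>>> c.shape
(5, 5)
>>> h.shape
(17, 17, 5)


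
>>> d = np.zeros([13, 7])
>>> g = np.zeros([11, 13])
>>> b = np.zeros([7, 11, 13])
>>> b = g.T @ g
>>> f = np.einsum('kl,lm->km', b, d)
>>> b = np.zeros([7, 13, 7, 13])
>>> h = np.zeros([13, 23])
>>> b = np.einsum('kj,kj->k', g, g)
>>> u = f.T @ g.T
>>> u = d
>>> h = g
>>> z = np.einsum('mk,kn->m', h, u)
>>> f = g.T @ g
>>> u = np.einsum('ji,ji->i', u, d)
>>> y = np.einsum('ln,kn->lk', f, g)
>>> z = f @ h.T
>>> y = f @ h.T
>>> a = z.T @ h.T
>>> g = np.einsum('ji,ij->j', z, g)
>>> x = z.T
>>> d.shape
(13, 7)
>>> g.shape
(13,)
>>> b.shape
(11,)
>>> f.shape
(13, 13)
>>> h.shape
(11, 13)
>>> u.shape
(7,)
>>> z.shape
(13, 11)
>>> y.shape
(13, 11)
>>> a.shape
(11, 11)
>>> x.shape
(11, 13)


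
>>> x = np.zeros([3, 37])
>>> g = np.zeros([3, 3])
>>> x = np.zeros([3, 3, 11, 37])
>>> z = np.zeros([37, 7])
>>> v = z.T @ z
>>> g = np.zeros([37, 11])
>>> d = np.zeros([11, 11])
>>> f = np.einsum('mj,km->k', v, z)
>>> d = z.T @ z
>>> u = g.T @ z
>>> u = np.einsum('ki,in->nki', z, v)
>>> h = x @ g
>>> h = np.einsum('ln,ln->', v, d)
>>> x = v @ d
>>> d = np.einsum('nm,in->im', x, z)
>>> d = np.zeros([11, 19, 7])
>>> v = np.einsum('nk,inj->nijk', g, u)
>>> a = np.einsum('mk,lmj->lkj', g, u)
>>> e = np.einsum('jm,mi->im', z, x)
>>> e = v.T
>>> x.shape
(7, 7)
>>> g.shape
(37, 11)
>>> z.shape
(37, 7)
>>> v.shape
(37, 7, 7, 11)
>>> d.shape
(11, 19, 7)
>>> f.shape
(37,)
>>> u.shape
(7, 37, 7)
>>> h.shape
()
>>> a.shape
(7, 11, 7)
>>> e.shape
(11, 7, 7, 37)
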